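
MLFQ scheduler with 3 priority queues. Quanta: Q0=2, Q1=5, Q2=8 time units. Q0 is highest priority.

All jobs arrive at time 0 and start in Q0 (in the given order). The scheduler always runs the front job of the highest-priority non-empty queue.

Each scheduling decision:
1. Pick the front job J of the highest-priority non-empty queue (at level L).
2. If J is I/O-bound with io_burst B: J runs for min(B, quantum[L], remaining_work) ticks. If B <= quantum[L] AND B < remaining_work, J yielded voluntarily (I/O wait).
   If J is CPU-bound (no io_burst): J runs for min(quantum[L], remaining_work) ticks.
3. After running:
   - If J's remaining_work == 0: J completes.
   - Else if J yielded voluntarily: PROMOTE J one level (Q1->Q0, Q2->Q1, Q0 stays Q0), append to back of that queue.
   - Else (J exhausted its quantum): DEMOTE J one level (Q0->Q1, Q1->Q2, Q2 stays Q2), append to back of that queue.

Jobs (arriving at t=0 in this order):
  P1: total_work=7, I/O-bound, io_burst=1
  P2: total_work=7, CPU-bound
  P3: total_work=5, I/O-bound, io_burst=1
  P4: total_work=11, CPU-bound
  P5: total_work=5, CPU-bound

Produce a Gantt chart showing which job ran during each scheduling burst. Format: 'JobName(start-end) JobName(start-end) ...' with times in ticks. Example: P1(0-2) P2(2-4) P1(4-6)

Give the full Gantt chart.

t=0-1: P1@Q0 runs 1, rem=6, I/O yield, promote→Q0. Q0=[P2,P3,P4,P5,P1] Q1=[] Q2=[]
t=1-3: P2@Q0 runs 2, rem=5, quantum used, demote→Q1. Q0=[P3,P4,P5,P1] Q1=[P2] Q2=[]
t=3-4: P3@Q0 runs 1, rem=4, I/O yield, promote→Q0. Q0=[P4,P5,P1,P3] Q1=[P2] Q2=[]
t=4-6: P4@Q0 runs 2, rem=9, quantum used, demote→Q1. Q0=[P5,P1,P3] Q1=[P2,P4] Q2=[]
t=6-8: P5@Q0 runs 2, rem=3, quantum used, demote→Q1. Q0=[P1,P3] Q1=[P2,P4,P5] Q2=[]
t=8-9: P1@Q0 runs 1, rem=5, I/O yield, promote→Q0. Q0=[P3,P1] Q1=[P2,P4,P5] Q2=[]
t=9-10: P3@Q0 runs 1, rem=3, I/O yield, promote→Q0. Q0=[P1,P3] Q1=[P2,P4,P5] Q2=[]
t=10-11: P1@Q0 runs 1, rem=4, I/O yield, promote→Q0. Q0=[P3,P1] Q1=[P2,P4,P5] Q2=[]
t=11-12: P3@Q0 runs 1, rem=2, I/O yield, promote→Q0. Q0=[P1,P3] Q1=[P2,P4,P5] Q2=[]
t=12-13: P1@Q0 runs 1, rem=3, I/O yield, promote→Q0. Q0=[P3,P1] Q1=[P2,P4,P5] Q2=[]
t=13-14: P3@Q0 runs 1, rem=1, I/O yield, promote→Q0. Q0=[P1,P3] Q1=[P2,P4,P5] Q2=[]
t=14-15: P1@Q0 runs 1, rem=2, I/O yield, promote→Q0. Q0=[P3,P1] Q1=[P2,P4,P5] Q2=[]
t=15-16: P3@Q0 runs 1, rem=0, completes. Q0=[P1] Q1=[P2,P4,P5] Q2=[]
t=16-17: P1@Q0 runs 1, rem=1, I/O yield, promote→Q0. Q0=[P1] Q1=[P2,P4,P5] Q2=[]
t=17-18: P1@Q0 runs 1, rem=0, completes. Q0=[] Q1=[P2,P4,P5] Q2=[]
t=18-23: P2@Q1 runs 5, rem=0, completes. Q0=[] Q1=[P4,P5] Q2=[]
t=23-28: P4@Q1 runs 5, rem=4, quantum used, demote→Q2. Q0=[] Q1=[P5] Q2=[P4]
t=28-31: P5@Q1 runs 3, rem=0, completes. Q0=[] Q1=[] Q2=[P4]
t=31-35: P4@Q2 runs 4, rem=0, completes. Q0=[] Q1=[] Q2=[]

Answer: P1(0-1) P2(1-3) P3(3-4) P4(4-6) P5(6-8) P1(8-9) P3(9-10) P1(10-11) P3(11-12) P1(12-13) P3(13-14) P1(14-15) P3(15-16) P1(16-17) P1(17-18) P2(18-23) P4(23-28) P5(28-31) P4(31-35)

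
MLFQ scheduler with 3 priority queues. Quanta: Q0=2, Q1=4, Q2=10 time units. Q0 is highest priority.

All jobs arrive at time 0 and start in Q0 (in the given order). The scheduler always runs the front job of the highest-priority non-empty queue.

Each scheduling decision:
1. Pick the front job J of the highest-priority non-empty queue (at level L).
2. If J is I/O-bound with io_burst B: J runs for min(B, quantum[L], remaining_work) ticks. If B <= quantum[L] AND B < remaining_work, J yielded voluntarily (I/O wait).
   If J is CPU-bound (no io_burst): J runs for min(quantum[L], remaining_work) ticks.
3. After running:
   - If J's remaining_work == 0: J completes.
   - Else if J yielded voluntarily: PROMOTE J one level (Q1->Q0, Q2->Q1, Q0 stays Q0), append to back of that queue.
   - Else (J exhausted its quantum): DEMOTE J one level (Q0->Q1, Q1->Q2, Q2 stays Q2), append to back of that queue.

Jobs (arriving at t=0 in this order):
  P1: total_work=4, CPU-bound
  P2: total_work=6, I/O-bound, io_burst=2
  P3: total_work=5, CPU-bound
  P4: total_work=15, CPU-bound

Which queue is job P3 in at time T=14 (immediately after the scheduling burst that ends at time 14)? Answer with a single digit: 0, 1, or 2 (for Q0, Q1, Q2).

t=0-2: P1@Q0 runs 2, rem=2, quantum used, demote→Q1. Q0=[P2,P3,P4] Q1=[P1] Q2=[]
t=2-4: P2@Q0 runs 2, rem=4, I/O yield, promote→Q0. Q0=[P3,P4,P2] Q1=[P1] Q2=[]
t=4-6: P3@Q0 runs 2, rem=3, quantum used, demote→Q1. Q0=[P4,P2] Q1=[P1,P3] Q2=[]
t=6-8: P4@Q0 runs 2, rem=13, quantum used, demote→Q1. Q0=[P2] Q1=[P1,P3,P4] Q2=[]
t=8-10: P2@Q0 runs 2, rem=2, I/O yield, promote→Q0. Q0=[P2] Q1=[P1,P3,P4] Q2=[]
t=10-12: P2@Q0 runs 2, rem=0, completes. Q0=[] Q1=[P1,P3,P4] Q2=[]
t=12-14: P1@Q1 runs 2, rem=0, completes. Q0=[] Q1=[P3,P4] Q2=[]
t=14-17: P3@Q1 runs 3, rem=0, completes. Q0=[] Q1=[P4] Q2=[]
t=17-21: P4@Q1 runs 4, rem=9, quantum used, demote→Q2. Q0=[] Q1=[] Q2=[P4]
t=21-30: P4@Q2 runs 9, rem=0, completes. Q0=[] Q1=[] Q2=[]

Answer: 1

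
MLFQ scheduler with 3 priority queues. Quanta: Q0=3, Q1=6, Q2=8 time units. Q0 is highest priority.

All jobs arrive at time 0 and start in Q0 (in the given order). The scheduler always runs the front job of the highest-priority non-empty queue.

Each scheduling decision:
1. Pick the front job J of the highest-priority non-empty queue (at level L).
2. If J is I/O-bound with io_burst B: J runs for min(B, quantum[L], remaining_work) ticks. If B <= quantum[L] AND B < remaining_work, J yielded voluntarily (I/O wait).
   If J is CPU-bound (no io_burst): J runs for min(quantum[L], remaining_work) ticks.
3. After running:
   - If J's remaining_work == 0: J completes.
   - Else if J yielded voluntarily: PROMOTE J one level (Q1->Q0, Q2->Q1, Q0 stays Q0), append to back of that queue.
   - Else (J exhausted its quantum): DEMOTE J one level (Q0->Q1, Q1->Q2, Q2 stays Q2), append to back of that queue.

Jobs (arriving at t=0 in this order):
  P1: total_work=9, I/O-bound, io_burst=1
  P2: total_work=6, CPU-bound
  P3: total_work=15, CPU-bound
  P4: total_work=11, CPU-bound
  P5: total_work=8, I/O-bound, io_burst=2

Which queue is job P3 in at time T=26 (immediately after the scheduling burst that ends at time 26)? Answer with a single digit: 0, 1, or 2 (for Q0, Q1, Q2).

t=0-1: P1@Q0 runs 1, rem=8, I/O yield, promote→Q0. Q0=[P2,P3,P4,P5,P1] Q1=[] Q2=[]
t=1-4: P2@Q0 runs 3, rem=3, quantum used, demote→Q1. Q0=[P3,P4,P5,P1] Q1=[P2] Q2=[]
t=4-7: P3@Q0 runs 3, rem=12, quantum used, demote→Q1. Q0=[P4,P5,P1] Q1=[P2,P3] Q2=[]
t=7-10: P4@Q0 runs 3, rem=8, quantum used, demote→Q1. Q0=[P5,P1] Q1=[P2,P3,P4] Q2=[]
t=10-12: P5@Q0 runs 2, rem=6, I/O yield, promote→Q0. Q0=[P1,P5] Q1=[P2,P3,P4] Q2=[]
t=12-13: P1@Q0 runs 1, rem=7, I/O yield, promote→Q0. Q0=[P5,P1] Q1=[P2,P3,P4] Q2=[]
t=13-15: P5@Q0 runs 2, rem=4, I/O yield, promote→Q0. Q0=[P1,P5] Q1=[P2,P3,P4] Q2=[]
t=15-16: P1@Q0 runs 1, rem=6, I/O yield, promote→Q0. Q0=[P5,P1] Q1=[P2,P3,P4] Q2=[]
t=16-18: P5@Q0 runs 2, rem=2, I/O yield, promote→Q0. Q0=[P1,P5] Q1=[P2,P3,P4] Q2=[]
t=18-19: P1@Q0 runs 1, rem=5, I/O yield, promote→Q0. Q0=[P5,P1] Q1=[P2,P3,P4] Q2=[]
t=19-21: P5@Q0 runs 2, rem=0, completes. Q0=[P1] Q1=[P2,P3,P4] Q2=[]
t=21-22: P1@Q0 runs 1, rem=4, I/O yield, promote→Q0. Q0=[P1] Q1=[P2,P3,P4] Q2=[]
t=22-23: P1@Q0 runs 1, rem=3, I/O yield, promote→Q0. Q0=[P1] Q1=[P2,P3,P4] Q2=[]
t=23-24: P1@Q0 runs 1, rem=2, I/O yield, promote→Q0. Q0=[P1] Q1=[P2,P3,P4] Q2=[]
t=24-25: P1@Q0 runs 1, rem=1, I/O yield, promote→Q0. Q0=[P1] Q1=[P2,P3,P4] Q2=[]
t=25-26: P1@Q0 runs 1, rem=0, completes. Q0=[] Q1=[P2,P3,P4] Q2=[]
t=26-29: P2@Q1 runs 3, rem=0, completes. Q0=[] Q1=[P3,P4] Q2=[]
t=29-35: P3@Q1 runs 6, rem=6, quantum used, demote→Q2. Q0=[] Q1=[P4] Q2=[P3]
t=35-41: P4@Q1 runs 6, rem=2, quantum used, demote→Q2. Q0=[] Q1=[] Q2=[P3,P4]
t=41-47: P3@Q2 runs 6, rem=0, completes. Q0=[] Q1=[] Q2=[P4]
t=47-49: P4@Q2 runs 2, rem=0, completes. Q0=[] Q1=[] Q2=[]

Answer: 1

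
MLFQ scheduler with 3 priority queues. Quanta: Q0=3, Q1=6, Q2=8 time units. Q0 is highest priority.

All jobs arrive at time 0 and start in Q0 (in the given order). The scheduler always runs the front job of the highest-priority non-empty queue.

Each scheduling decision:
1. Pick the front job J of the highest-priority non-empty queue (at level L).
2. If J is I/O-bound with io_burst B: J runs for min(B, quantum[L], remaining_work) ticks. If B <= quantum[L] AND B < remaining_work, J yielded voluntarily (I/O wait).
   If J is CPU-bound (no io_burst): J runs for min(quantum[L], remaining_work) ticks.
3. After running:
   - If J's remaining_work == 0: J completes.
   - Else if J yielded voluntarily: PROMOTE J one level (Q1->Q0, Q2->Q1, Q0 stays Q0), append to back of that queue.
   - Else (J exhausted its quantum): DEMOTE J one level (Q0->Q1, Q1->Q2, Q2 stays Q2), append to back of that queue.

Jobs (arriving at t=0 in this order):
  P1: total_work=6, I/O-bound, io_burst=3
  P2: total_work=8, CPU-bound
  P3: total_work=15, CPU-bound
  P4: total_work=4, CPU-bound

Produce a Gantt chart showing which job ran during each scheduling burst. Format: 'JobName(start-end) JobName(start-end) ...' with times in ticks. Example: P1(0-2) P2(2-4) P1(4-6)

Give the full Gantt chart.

t=0-3: P1@Q0 runs 3, rem=3, I/O yield, promote→Q0. Q0=[P2,P3,P4,P1] Q1=[] Q2=[]
t=3-6: P2@Q0 runs 3, rem=5, quantum used, demote→Q1. Q0=[P3,P4,P1] Q1=[P2] Q2=[]
t=6-9: P3@Q0 runs 3, rem=12, quantum used, demote→Q1. Q0=[P4,P1] Q1=[P2,P3] Q2=[]
t=9-12: P4@Q0 runs 3, rem=1, quantum used, demote→Q1. Q0=[P1] Q1=[P2,P3,P4] Q2=[]
t=12-15: P1@Q0 runs 3, rem=0, completes. Q0=[] Q1=[P2,P3,P4] Q2=[]
t=15-20: P2@Q1 runs 5, rem=0, completes. Q0=[] Q1=[P3,P4] Q2=[]
t=20-26: P3@Q1 runs 6, rem=6, quantum used, demote→Q2. Q0=[] Q1=[P4] Q2=[P3]
t=26-27: P4@Q1 runs 1, rem=0, completes. Q0=[] Q1=[] Q2=[P3]
t=27-33: P3@Q2 runs 6, rem=0, completes. Q0=[] Q1=[] Q2=[]

Answer: P1(0-3) P2(3-6) P3(6-9) P4(9-12) P1(12-15) P2(15-20) P3(20-26) P4(26-27) P3(27-33)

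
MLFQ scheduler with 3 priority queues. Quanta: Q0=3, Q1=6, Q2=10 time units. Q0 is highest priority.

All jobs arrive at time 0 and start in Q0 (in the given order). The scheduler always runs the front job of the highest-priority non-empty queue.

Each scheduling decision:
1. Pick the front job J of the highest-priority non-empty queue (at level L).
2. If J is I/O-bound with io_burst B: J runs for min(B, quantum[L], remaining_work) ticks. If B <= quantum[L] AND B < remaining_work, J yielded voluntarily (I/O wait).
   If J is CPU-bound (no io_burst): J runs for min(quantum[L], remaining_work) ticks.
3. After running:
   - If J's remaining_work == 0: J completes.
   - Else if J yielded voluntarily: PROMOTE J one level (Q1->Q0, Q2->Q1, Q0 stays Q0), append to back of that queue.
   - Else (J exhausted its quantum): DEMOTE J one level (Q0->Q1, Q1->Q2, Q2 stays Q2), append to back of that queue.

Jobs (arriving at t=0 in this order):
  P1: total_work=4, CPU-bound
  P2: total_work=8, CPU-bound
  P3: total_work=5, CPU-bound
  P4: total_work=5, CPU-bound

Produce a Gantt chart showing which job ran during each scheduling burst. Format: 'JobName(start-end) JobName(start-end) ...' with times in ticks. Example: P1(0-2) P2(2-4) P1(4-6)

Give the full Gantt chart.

Answer: P1(0-3) P2(3-6) P3(6-9) P4(9-12) P1(12-13) P2(13-18) P3(18-20) P4(20-22)

Derivation:
t=0-3: P1@Q0 runs 3, rem=1, quantum used, demote→Q1. Q0=[P2,P3,P4] Q1=[P1] Q2=[]
t=3-6: P2@Q0 runs 3, rem=5, quantum used, demote→Q1. Q0=[P3,P4] Q1=[P1,P2] Q2=[]
t=6-9: P3@Q0 runs 3, rem=2, quantum used, demote→Q1. Q0=[P4] Q1=[P1,P2,P3] Q2=[]
t=9-12: P4@Q0 runs 3, rem=2, quantum used, demote→Q1. Q0=[] Q1=[P1,P2,P3,P4] Q2=[]
t=12-13: P1@Q1 runs 1, rem=0, completes. Q0=[] Q1=[P2,P3,P4] Q2=[]
t=13-18: P2@Q1 runs 5, rem=0, completes. Q0=[] Q1=[P3,P4] Q2=[]
t=18-20: P3@Q1 runs 2, rem=0, completes. Q0=[] Q1=[P4] Q2=[]
t=20-22: P4@Q1 runs 2, rem=0, completes. Q0=[] Q1=[] Q2=[]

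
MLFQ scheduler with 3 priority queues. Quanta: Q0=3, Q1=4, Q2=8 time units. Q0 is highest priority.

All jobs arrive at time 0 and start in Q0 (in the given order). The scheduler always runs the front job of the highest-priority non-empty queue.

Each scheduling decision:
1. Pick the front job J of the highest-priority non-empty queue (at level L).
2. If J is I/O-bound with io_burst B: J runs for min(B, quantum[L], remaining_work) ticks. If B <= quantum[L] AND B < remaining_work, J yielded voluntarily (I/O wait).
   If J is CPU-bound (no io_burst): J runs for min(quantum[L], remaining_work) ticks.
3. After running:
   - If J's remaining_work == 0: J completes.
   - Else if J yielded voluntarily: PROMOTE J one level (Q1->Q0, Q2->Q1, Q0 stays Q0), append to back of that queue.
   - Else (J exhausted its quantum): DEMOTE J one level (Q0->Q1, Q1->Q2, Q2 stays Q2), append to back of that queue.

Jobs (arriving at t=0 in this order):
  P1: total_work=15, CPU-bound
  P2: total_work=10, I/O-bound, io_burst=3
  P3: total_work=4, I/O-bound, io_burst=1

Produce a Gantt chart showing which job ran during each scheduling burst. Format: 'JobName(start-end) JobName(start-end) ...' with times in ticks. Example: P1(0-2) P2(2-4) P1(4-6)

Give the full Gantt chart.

Answer: P1(0-3) P2(3-6) P3(6-7) P2(7-10) P3(10-11) P2(11-14) P3(14-15) P2(15-16) P3(16-17) P1(17-21) P1(21-29)

Derivation:
t=0-3: P1@Q0 runs 3, rem=12, quantum used, demote→Q1. Q0=[P2,P3] Q1=[P1] Q2=[]
t=3-6: P2@Q0 runs 3, rem=7, I/O yield, promote→Q0. Q0=[P3,P2] Q1=[P1] Q2=[]
t=6-7: P3@Q0 runs 1, rem=3, I/O yield, promote→Q0. Q0=[P2,P3] Q1=[P1] Q2=[]
t=7-10: P2@Q0 runs 3, rem=4, I/O yield, promote→Q0. Q0=[P3,P2] Q1=[P1] Q2=[]
t=10-11: P3@Q0 runs 1, rem=2, I/O yield, promote→Q0. Q0=[P2,P3] Q1=[P1] Q2=[]
t=11-14: P2@Q0 runs 3, rem=1, I/O yield, promote→Q0. Q0=[P3,P2] Q1=[P1] Q2=[]
t=14-15: P3@Q0 runs 1, rem=1, I/O yield, promote→Q0. Q0=[P2,P3] Q1=[P1] Q2=[]
t=15-16: P2@Q0 runs 1, rem=0, completes. Q0=[P3] Q1=[P1] Q2=[]
t=16-17: P3@Q0 runs 1, rem=0, completes. Q0=[] Q1=[P1] Q2=[]
t=17-21: P1@Q1 runs 4, rem=8, quantum used, demote→Q2. Q0=[] Q1=[] Q2=[P1]
t=21-29: P1@Q2 runs 8, rem=0, completes. Q0=[] Q1=[] Q2=[]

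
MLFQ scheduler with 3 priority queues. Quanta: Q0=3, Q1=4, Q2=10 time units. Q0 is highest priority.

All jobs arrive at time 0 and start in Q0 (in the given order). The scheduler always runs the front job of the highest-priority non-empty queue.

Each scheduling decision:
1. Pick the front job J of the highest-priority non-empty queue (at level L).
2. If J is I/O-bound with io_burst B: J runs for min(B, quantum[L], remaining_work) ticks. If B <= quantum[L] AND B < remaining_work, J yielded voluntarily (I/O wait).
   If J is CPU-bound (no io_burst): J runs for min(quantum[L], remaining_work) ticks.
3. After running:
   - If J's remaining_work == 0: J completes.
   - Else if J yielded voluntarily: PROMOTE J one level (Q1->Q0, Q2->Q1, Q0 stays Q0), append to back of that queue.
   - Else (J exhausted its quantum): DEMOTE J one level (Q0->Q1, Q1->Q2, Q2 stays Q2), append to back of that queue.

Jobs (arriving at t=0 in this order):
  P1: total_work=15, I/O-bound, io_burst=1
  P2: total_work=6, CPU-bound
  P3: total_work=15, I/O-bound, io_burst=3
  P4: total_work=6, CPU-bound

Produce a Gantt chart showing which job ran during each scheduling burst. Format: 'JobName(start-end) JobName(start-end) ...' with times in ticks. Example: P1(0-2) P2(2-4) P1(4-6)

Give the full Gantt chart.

Answer: P1(0-1) P2(1-4) P3(4-7) P4(7-10) P1(10-11) P3(11-14) P1(14-15) P3(15-18) P1(18-19) P3(19-22) P1(22-23) P3(23-26) P1(26-27) P1(27-28) P1(28-29) P1(29-30) P1(30-31) P1(31-32) P1(32-33) P1(33-34) P1(34-35) P1(35-36) P2(36-39) P4(39-42)

Derivation:
t=0-1: P1@Q0 runs 1, rem=14, I/O yield, promote→Q0. Q0=[P2,P3,P4,P1] Q1=[] Q2=[]
t=1-4: P2@Q0 runs 3, rem=3, quantum used, demote→Q1. Q0=[P3,P4,P1] Q1=[P2] Q2=[]
t=4-7: P3@Q0 runs 3, rem=12, I/O yield, promote→Q0. Q0=[P4,P1,P3] Q1=[P2] Q2=[]
t=7-10: P4@Q0 runs 3, rem=3, quantum used, demote→Q1. Q0=[P1,P3] Q1=[P2,P4] Q2=[]
t=10-11: P1@Q0 runs 1, rem=13, I/O yield, promote→Q0. Q0=[P3,P1] Q1=[P2,P4] Q2=[]
t=11-14: P3@Q0 runs 3, rem=9, I/O yield, promote→Q0. Q0=[P1,P3] Q1=[P2,P4] Q2=[]
t=14-15: P1@Q0 runs 1, rem=12, I/O yield, promote→Q0. Q0=[P3,P1] Q1=[P2,P4] Q2=[]
t=15-18: P3@Q0 runs 3, rem=6, I/O yield, promote→Q0. Q0=[P1,P3] Q1=[P2,P4] Q2=[]
t=18-19: P1@Q0 runs 1, rem=11, I/O yield, promote→Q0. Q0=[P3,P1] Q1=[P2,P4] Q2=[]
t=19-22: P3@Q0 runs 3, rem=3, I/O yield, promote→Q0. Q0=[P1,P3] Q1=[P2,P4] Q2=[]
t=22-23: P1@Q0 runs 1, rem=10, I/O yield, promote→Q0. Q0=[P3,P1] Q1=[P2,P4] Q2=[]
t=23-26: P3@Q0 runs 3, rem=0, completes. Q0=[P1] Q1=[P2,P4] Q2=[]
t=26-27: P1@Q0 runs 1, rem=9, I/O yield, promote→Q0. Q0=[P1] Q1=[P2,P4] Q2=[]
t=27-28: P1@Q0 runs 1, rem=8, I/O yield, promote→Q0. Q0=[P1] Q1=[P2,P4] Q2=[]
t=28-29: P1@Q0 runs 1, rem=7, I/O yield, promote→Q0. Q0=[P1] Q1=[P2,P4] Q2=[]
t=29-30: P1@Q0 runs 1, rem=6, I/O yield, promote→Q0. Q0=[P1] Q1=[P2,P4] Q2=[]
t=30-31: P1@Q0 runs 1, rem=5, I/O yield, promote→Q0. Q0=[P1] Q1=[P2,P4] Q2=[]
t=31-32: P1@Q0 runs 1, rem=4, I/O yield, promote→Q0. Q0=[P1] Q1=[P2,P4] Q2=[]
t=32-33: P1@Q0 runs 1, rem=3, I/O yield, promote→Q0. Q0=[P1] Q1=[P2,P4] Q2=[]
t=33-34: P1@Q0 runs 1, rem=2, I/O yield, promote→Q0. Q0=[P1] Q1=[P2,P4] Q2=[]
t=34-35: P1@Q0 runs 1, rem=1, I/O yield, promote→Q0. Q0=[P1] Q1=[P2,P4] Q2=[]
t=35-36: P1@Q0 runs 1, rem=0, completes. Q0=[] Q1=[P2,P4] Q2=[]
t=36-39: P2@Q1 runs 3, rem=0, completes. Q0=[] Q1=[P4] Q2=[]
t=39-42: P4@Q1 runs 3, rem=0, completes. Q0=[] Q1=[] Q2=[]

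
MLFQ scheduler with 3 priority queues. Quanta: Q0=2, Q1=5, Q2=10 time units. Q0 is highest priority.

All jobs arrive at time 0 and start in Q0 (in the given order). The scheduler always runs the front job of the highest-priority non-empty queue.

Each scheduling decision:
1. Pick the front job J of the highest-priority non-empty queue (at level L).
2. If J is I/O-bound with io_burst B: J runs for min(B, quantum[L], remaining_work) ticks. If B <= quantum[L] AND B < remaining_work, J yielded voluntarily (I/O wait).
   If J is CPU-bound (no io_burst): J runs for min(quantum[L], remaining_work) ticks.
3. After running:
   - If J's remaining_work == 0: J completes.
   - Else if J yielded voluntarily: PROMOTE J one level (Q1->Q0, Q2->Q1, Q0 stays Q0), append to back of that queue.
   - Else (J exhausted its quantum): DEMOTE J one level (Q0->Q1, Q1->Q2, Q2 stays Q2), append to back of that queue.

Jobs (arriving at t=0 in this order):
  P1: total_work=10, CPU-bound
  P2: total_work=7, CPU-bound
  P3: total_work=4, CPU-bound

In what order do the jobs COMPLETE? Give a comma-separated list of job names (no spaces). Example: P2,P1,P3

Answer: P2,P3,P1

Derivation:
t=0-2: P1@Q0 runs 2, rem=8, quantum used, demote→Q1. Q0=[P2,P3] Q1=[P1] Q2=[]
t=2-4: P2@Q0 runs 2, rem=5, quantum used, demote→Q1. Q0=[P3] Q1=[P1,P2] Q2=[]
t=4-6: P3@Q0 runs 2, rem=2, quantum used, demote→Q1. Q0=[] Q1=[P1,P2,P3] Q2=[]
t=6-11: P1@Q1 runs 5, rem=3, quantum used, demote→Q2. Q0=[] Q1=[P2,P3] Q2=[P1]
t=11-16: P2@Q1 runs 5, rem=0, completes. Q0=[] Q1=[P3] Q2=[P1]
t=16-18: P3@Q1 runs 2, rem=0, completes. Q0=[] Q1=[] Q2=[P1]
t=18-21: P1@Q2 runs 3, rem=0, completes. Q0=[] Q1=[] Q2=[]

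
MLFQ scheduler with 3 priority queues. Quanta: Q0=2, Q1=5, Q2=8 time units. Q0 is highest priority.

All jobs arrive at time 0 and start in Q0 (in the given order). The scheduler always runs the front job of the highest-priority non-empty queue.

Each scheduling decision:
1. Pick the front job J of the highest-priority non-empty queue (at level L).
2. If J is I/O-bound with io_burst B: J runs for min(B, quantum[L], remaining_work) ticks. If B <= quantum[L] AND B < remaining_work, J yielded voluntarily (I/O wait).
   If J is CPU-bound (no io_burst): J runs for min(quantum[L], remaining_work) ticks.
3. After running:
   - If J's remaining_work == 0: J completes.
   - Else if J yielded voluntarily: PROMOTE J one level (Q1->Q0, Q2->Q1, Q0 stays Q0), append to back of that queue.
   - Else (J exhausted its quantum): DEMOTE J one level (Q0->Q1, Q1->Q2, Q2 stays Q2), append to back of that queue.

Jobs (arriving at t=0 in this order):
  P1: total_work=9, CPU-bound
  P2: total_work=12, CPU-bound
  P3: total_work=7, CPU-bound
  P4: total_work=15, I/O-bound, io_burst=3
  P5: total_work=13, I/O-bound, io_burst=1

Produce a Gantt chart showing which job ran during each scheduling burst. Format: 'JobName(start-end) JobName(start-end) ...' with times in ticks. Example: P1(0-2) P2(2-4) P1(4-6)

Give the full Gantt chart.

t=0-2: P1@Q0 runs 2, rem=7, quantum used, demote→Q1. Q0=[P2,P3,P4,P5] Q1=[P1] Q2=[]
t=2-4: P2@Q0 runs 2, rem=10, quantum used, demote→Q1. Q0=[P3,P4,P5] Q1=[P1,P2] Q2=[]
t=4-6: P3@Q0 runs 2, rem=5, quantum used, demote→Q1. Q0=[P4,P5] Q1=[P1,P2,P3] Q2=[]
t=6-8: P4@Q0 runs 2, rem=13, quantum used, demote→Q1. Q0=[P5] Q1=[P1,P2,P3,P4] Q2=[]
t=8-9: P5@Q0 runs 1, rem=12, I/O yield, promote→Q0. Q0=[P5] Q1=[P1,P2,P3,P4] Q2=[]
t=9-10: P5@Q0 runs 1, rem=11, I/O yield, promote→Q0. Q0=[P5] Q1=[P1,P2,P3,P4] Q2=[]
t=10-11: P5@Q0 runs 1, rem=10, I/O yield, promote→Q0. Q0=[P5] Q1=[P1,P2,P3,P4] Q2=[]
t=11-12: P5@Q0 runs 1, rem=9, I/O yield, promote→Q0. Q0=[P5] Q1=[P1,P2,P3,P4] Q2=[]
t=12-13: P5@Q0 runs 1, rem=8, I/O yield, promote→Q0. Q0=[P5] Q1=[P1,P2,P3,P4] Q2=[]
t=13-14: P5@Q0 runs 1, rem=7, I/O yield, promote→Q0. Q0=[P5] Q1=[P1,P2,P3,P4] Q2=[]
t=14-15: P5@Q0 runs 1, rem=6, I/O yield, promote→Q0. Q0=[P5] Q1=[P1,P2,P3,P4] Q2=[]
t=15-16: P5@Q0 runs 1, rem=5, I/O yield, promote→Q0. Q0=[P5] Q1=[P1,P2,P3,P4] Q2=[]
t=16-17: P5@Q0 runs 1, rem=4, I/O yield, promote→Q0. Q0=[P5] Q1=[P1,P2,P3,P4] Q2=[]
t=17-18: P5@Q0 runs 1, rem=3, I/O yield, promote→Q0. Q0=[P5] Q1=[P1,P2,P3,P4] Q2=[]
t=18-19: P5@Q0 runs 1, rem=2, I/O yield, promote→Q0. Q0=[P5] Q1=[P1,P2,P3,P4] Q2=[]
t=19-20: P5@Q0 runs 1, rem=1, I/O yield, promote→Q0. Q0=[P5] Q1=[P1,P2,P3,P4] Q2=[]
t=20-21: P5@Q0 runs 1, rem=0, completes. Q0=[] Q1=[P1,P2,P3,P4] Q2=[]
t=21-26: P1@Q1 runs 5, rem=2, quantum used, demote→Q2. Q0=[] Q1=[P2,P3,P4] Q2=[P1]
t=26-31: P2@Q1 runs 5, rem=5, quantum used, demote→Q2. Q0=[] Q1=[P3,P4] Q2=[P1,P2]
t=31-36: P3@Q1 runs 5, rem=0, completes. Q0=[] Q1=[P4] Q2=[P1,P2]
t=36-39: P4@Q1 runs 3, rem=10, I/O yield, promote→Q0. Q0=[P4] Q1=[] Q2=[P1,P2]
t=39-41: P4@Q0 runs 2, rem=8, quantum used, demote→Q1. Q0=[] Q1=[P4] Q2=[P1,P2]
t=41-44: P4@Q1 runs 3, rem=5, I/O yield, promote→Q0. Q0=[P4] Q1=[] Q2=[P1,P2]
t=44-46: P4@Q0 runs 2, rem=3, quantum used, demote→Q1. Q0=[] Q1=[P4] Q2=[P1,P2]
t=46-49: P4@Q1 runs 3, rem=0, completes. Q0=[] Q1=[] Q2=[P1,P2]
t=49-51: P1@Q2 runs 2, rem=0, completes. Q0=[] Q1=[] Q2=[P2]
t=51-56: P2@Q2 runs 5, rem=0, completes. Q0=[] Q1=[] Q2=[]

Answer: P1(0-2) P2(2-4) P3(4-6) P4(6-8) P5(8-9) P5(9-10) P5(10-11) P5(11-12) P5(12-13) P5(13-14) P5(14-15) P5(15-16) P5(16-17) P5(17-18) P5(18-19) P5(19-20) P5(20-21) P1(21-26) P2(26-31) P3(31-36) P4(36-39) P4(39-41) P4(41-44) P4(44-46) P4(46-49) P1(49-51) P2(51-56)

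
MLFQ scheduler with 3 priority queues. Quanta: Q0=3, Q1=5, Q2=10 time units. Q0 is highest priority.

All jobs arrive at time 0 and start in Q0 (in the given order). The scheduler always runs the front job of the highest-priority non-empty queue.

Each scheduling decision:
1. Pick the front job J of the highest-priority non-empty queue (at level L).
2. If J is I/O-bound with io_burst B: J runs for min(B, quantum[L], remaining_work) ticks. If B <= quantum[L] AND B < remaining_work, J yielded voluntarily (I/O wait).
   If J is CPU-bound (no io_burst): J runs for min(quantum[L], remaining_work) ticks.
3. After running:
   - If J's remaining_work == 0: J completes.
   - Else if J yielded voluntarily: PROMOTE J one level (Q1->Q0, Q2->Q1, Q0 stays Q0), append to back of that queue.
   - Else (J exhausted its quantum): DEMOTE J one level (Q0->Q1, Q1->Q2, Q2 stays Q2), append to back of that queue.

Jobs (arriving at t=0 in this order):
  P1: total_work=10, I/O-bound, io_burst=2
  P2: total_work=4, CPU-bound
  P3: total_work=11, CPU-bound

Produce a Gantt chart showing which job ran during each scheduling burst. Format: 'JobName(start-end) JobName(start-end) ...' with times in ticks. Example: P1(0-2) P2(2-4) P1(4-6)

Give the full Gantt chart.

t=0-2: P1@Q0 runs 2, rem=8, I/O yield, promote→Q0. Q0=[P2,P3,P1] Q1=[] Q2=[]
t=2-5: P2@Q0 runs 3, rem=1, quantum used, demote→Q1. Q0=[P3,P1] Q1=[P2] Q2=[]
t=5-8: P3@Q0 runs 3, rem=8, quantum used, demote→Q1. Q0=[P1] Q1=[P2,P3] Q2=[]
t=8-10: P1@Q0 runs 2, rem=6, I/O yield, promote→Q0. Q0=[P1] Q1=[P2,P3] Q2=[]
t=10-12: P1@Q0 runs 2, rem=4, I/O yield, promote→Q0. Q0=[P1] Q1=[P2,P3] Q2=[]
t=12-14: P1@Q0 runs 2, rem=2, I/O yield, promote→Q0. Q0=[P1] Q1=[P2,P3] Q2=[]
t=14-16: P1@Q0 runs 2, rem=0, completes. Q0=[] Q1=[P2,P3] Q2=[]
t=16-17: P2@Q1 runs 1, rem=0, completes. Q0=[] Q1=[P3] Q2=[]
t=17-22: P3@Q1 runs 5, rem=3, quantum used, demote→Q2. Q0=[] Q1=[] Q2=[P3]
t=22-25: P3@Q2 runs 3, rem=0, completes. Q0=[] Q1=[] Q2=[]

Answer: P1(0-2) P2(2-5) P3(5-8) P1(8-10) P1(10-12) P1(12-14) P1(14-16) P2(16-17) P3(17-22) P3(22-25)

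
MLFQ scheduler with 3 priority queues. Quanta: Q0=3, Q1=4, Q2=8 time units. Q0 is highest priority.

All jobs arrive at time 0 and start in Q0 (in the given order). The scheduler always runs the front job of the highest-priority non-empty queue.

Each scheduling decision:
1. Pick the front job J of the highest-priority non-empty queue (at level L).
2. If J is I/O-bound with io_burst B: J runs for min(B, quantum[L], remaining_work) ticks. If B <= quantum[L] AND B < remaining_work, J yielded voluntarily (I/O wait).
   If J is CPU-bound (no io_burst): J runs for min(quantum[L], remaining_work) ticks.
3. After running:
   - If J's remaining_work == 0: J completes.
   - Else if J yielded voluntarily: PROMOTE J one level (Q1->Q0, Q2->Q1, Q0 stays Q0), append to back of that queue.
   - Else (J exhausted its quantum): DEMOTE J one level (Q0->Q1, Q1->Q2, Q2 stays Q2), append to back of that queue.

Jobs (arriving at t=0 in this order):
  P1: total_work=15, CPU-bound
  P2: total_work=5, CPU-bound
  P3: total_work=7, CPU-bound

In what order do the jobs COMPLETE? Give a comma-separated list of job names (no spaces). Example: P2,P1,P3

t=0-3: P1@Q0 runs 3, rem=12, quantum used, demote→Q1. Q0=[P2,P3] Q1=[P1] Q2=[]
t=3-6: P2@Q0 runs 3, rem=2, quantum used, demote→Q1. Q0=[P3] Q1=[P1,P2] Q2=[]
t=6-9: P3@Q0 runs 3, rem=4, quantum used, demote→Q1. Q0=[] Q1=[P1,P2,P3] Q2=[]
t=9-13: P1@Q1 runs 4, rem=8, quantum used, demote→Q2. Q0=[] Q1=[P2,P3] Q2=[P1]
t=13-15: P2@Q1 runs 2, rem=0, completes. Q0=[] Q1=[P3] Q2=[P1]
t=15-19: P3@Q1 runs 4, rem=0, completes. Q0=[] Q1=[] Q2=[P1]
t=19-27: P1@Q2 runs 8, rem=0, completes. Q0=[] Q1=[] Q2=[]

Answer: P2,P3,P1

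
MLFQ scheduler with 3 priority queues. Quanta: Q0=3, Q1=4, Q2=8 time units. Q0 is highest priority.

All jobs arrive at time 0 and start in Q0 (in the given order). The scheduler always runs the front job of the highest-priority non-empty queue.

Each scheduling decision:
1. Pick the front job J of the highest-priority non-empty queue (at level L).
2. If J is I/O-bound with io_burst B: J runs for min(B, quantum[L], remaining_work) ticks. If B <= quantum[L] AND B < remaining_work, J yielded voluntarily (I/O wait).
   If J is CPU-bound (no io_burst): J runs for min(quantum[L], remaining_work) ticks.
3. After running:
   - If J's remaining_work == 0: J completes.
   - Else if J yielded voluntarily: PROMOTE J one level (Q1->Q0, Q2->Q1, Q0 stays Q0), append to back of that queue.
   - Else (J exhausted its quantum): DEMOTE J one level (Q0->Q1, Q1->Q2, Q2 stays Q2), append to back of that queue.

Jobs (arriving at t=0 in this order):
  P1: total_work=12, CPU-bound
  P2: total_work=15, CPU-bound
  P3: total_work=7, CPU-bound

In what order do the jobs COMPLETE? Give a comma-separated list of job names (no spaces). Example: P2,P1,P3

Answer: P3,P1,P2

Derivation:
t=0-3: P1@Q0 runs 3, rem=9, quantum used, demote→Q1. Q0=[P2,P3] Q1=[P1] Q2=[]
t=3-6: P2@Q0 runs 3, rem=12, quantum used, demote→Q1. Q0=[P3] Q1=[P1,P2] Q2=[]
t=6-9: P3@Q0 runs 3, rem=4, quantum used, demote→Q1. Q0=[] Q1=[P1,P2,P3] Q2=[]
t=9-13: P1@Q1 runs 4, rem=5, quantum used, demote→Q2. Q0=[] Q1=[P2,P3] Q2=[P1]
t=13-17: P2@Q1 runs 4, rem=8, quantum used, demote→Q2. Q0=[] Q1=[P3] Q2=[P1,P2]
t=17-21: P3@Q1 runs 4, rem=0, completes. Q0=[] Q1=[] Q2=[P1,P2]
t=21-26: P1@Q2 runs 5, rem=0, completes. Q0=[] Q1=[] Q2=[P2]
t=26-34: P2@Q2 runs 8, rem=0, completes. Q0=[] Q1=[] Q2=[]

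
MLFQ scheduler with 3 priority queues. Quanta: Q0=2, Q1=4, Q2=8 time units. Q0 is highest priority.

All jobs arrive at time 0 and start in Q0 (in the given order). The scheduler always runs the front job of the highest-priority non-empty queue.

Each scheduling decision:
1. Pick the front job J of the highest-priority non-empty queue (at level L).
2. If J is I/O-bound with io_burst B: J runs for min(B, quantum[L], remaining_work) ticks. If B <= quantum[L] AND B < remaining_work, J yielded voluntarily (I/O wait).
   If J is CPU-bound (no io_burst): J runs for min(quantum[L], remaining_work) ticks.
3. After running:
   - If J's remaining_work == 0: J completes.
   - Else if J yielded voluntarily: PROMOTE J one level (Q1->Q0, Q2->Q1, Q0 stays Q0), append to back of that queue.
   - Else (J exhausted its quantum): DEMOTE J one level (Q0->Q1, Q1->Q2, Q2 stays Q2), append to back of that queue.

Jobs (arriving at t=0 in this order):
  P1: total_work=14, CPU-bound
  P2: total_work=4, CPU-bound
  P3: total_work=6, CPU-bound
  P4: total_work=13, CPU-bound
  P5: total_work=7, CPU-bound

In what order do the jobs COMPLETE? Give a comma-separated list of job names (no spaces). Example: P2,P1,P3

t=0-2: P1@Q0 runs 2, rem=12, quantum used, demote→Q1. Q0=[P2,P3,P4,P5] Q1=[P1] Q2=[]
t=2-4: P2@Q0 runs 2, rem=2, quantum used, demote→Q1. Q0=[P3,P4,P5] Q1=[P1,P2] Q2=[]
t=4-6: P3@Q0 runs 2, rem=4, quantum used, demote→Q1. Q0=[P4,P5] Q1=[P1,P2,P3] Q2=[]
t=6-8: P4@Q0 runs 2, rem=11, quantum used, demote→Q1. Q0=[P5] Q1=[P1,P2,P3,P4] Q2=[]
t=8-10: P5@Q0 runs 2, rem=5, quantum used, demote→Q1. Q0=[] Q1=[P1,P2,P3,P4,P5] Q2=[]
t=10-14: P1@Q1 runs 4, rem=8, quantum used, demote→Q2. Q0=[] Q1=[P2,P3,P4,P5] Q2=[P1]
t=14-16: P2@Q1 runs 2, rem=0, completes. Q0=[] Q1=[P3,P4,P5] Q2=[P1]
t=16-20: P3@Q1 runs 4, rem=0, completes. Q0=[] Q1=[P4,P5] Q2=[P1]
t=20-24: P4@Q1 runs 4, rem=7, quantum used, demote→Q2. Q0=[] Q1=[P5] Q2=[P1,P4]
t=24-28: P5@Q1 runs 4, rem=1, quantum used, demote→Q2. Q0=[] Q1=[] Q2=[P1,P4,P5]
t=28-36: P1@Q2 runs 8, rem=0, completes. Q0=[] Q1=[] Q2=[P4,P5]
t=36-43: P4@Q2 runs 7, rem=0, completes. Q0=[] Q1=[] Q2=[P5]
t=43-44: P5@Q2 runs 1, rem=0, completes. Q0=[] Q1=[] Q2=[]

Answer: P2,P3,P1,P4,P5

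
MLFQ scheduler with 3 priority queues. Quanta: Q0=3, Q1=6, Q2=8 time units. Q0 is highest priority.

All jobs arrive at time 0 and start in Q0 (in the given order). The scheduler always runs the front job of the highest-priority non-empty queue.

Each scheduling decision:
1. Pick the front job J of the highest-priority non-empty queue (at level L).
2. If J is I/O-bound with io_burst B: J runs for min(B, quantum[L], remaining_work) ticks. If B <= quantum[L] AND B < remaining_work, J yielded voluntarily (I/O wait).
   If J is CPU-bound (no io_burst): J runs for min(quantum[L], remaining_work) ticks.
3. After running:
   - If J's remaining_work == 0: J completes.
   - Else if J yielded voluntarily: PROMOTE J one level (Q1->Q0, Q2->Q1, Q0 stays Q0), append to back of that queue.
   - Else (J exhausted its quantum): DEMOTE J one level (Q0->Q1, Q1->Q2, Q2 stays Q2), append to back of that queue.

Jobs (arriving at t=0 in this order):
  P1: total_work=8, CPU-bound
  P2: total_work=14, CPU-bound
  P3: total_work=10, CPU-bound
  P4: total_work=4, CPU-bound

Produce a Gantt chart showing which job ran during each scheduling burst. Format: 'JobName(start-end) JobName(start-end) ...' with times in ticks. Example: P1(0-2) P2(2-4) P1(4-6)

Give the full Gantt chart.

Answer: P1(0-3) P2(3-6) P3(6-9) P4(9-12) P1(12-17) P2(17-23) P3(23-29) P4(29-30) P2(30-35) P3(35-36)

Derivation:
t=0-3: P1@Q0 runs 3, rem=5, quantum used, demote→Q1. Q0=[P2,P3,P4] Q1=[P1] Q2=[]
t=3-6: P2@Q0 runs 3, rem=11, quantum used, demote→Q1. Q0=[P3,P4] Q1=[P1,P2] Q2=[]
t=6-9: P3@Q0 runs 3, rem=7, quantum used, demote→Q1. Q0=[P4] Q1=[P1,P2,P3] Q2=[]
t=9-12: P4@Q0 runs 3, rem=1, quantum used, demote→Q1. Q0=[] Q1=[P1,P2,P3,P4] Q2=[]
t=12-17: P1@Q1 runs 5, rem=0, completes. Q0=[] Q1=[P2,P3,P4] Q2=[]
t=17-23: P2@Q1 runs 6, rem=5, quantum used, demote→Q2. Q0=[] Q1=[P3,P4] Q2=[P2]
t=23-29: P3@Q1 runs 6, rem=1, quantum used, demote→Q2. Q0=[] Q1=[P4] Q2=[P2,P3]
t=29-30: P4@Q1 runs 1, rem=0, completes. Q0=[] Q1=[] Q2=[P2,P3]
t=30-35: P2@Q2 runs 5, rem=0, completes. Q0=[] Q1=[] Q2=[P3]
t=35-36: P3@Q2 runs 1, rem=0, completes. Q0=[] Q1=[] Q2=[]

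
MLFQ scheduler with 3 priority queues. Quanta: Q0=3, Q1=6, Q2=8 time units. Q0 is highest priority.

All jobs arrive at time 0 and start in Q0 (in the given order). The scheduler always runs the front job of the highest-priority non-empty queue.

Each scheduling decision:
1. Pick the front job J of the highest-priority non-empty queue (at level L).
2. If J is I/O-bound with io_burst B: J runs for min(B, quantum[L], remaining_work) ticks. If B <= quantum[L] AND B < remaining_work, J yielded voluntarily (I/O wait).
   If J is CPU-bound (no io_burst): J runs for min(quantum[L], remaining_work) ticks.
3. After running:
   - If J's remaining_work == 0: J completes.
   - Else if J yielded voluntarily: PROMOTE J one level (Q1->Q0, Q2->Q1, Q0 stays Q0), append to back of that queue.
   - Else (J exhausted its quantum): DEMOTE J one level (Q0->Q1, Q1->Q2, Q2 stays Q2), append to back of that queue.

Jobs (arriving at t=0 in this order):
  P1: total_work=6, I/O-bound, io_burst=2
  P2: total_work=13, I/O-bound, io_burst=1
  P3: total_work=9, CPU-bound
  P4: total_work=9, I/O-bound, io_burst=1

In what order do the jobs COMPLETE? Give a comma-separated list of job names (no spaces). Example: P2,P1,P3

Answer: P1,P4,P2,P3

Derivation:
t=0-2: P1@Q0 runs 2, rem=4, I/O yield, promote→Q0. Q0=[P2,P3,P4,P1] Q1=[] Q2=[]
t=2-3: P2@Q0 runs 1, rem=12, I/O yield, promote→Q0. Q0=[P3,P4,P1,P2] Q1=[] Q2=[]
t=3-6: P3@Q0 runs 3, rem=6, quantum used, demote→Q1. Q0=[P4,P1,P2] Q1=[P3] Q2=[]
t=6-7: P4@Q0 runs 1, rem=8, I/O yield, promote→Q0. Q0=[P1,P2,P4] Q1=[P3] Q2=[]
t=7-9: P1@Q0 runs 2, rem=2, I/O yield, promote→Q0. Q0=[P2,P4,P1] Q1=[P3] Q2=[]
t=9-10: P2@Q0 runs 1, rem=11, I/O yield, promote→Q0. Q0=[P4,P1,P2] Q1=[P3] Q2=[]
t=10-11: P4@Q0 runs 1, rem=7, I/O yield, promote→Q0. Q0=[P1,P2,P4] Q1=[P3] Q2=[]
t=11-13: P1@Q0 runs 2, rem=0, completes. Q0=[P2,P4] Q1=[P3] Q2=[]
t=13-14: P2@Q0 runs 1, rem=10, I/O yield, promote→Q0. Q0=[P4,P2] Q1=[P3] Q2=[]
t=14-15: P4@Q0 runs 1, rem=6, I/O yield, promote→Q0. Q0=[P2,P4] Q1=[P3] Q2=[]
t=15-16: P2@Q0 runs 1, rem=9, I/O yield, promote→Q0. Q0=[P4,P2] Q1=[P3] Q2=[]
t=16-17: P4@Q0 runs 1, rem=5, I/O yield, promote→Q0. Q0=[P2,P4] Q1=[P3] Q2=[]
t=17-18: P2@Q0 runs 1, rem=8, I/O yield, promote→Q0. Q0=[P4,P2] Q1=[P3] Q2=[]
t=18-19: P4@Q0 runs 1, rem=4, I/O yield, promote→Q0. Q0=[P2,P4] Q1=[P3] Q2=[]
t=19-20: P2@Q0 runs 1, rem=7, I/O yield, promote→Q0. Q0=[P4,P2] Q1=[P3] Q2=[]
t=20-21: P4@Q0 runs 1, rem=3, I/O yield, promote→Q0. Q0=[P2,P4] Q1=[P3] Q2=[]
t=21-22: P2@Q0 runs 1, rem=6, I/O yield, promote→Q0. Q0=[P4,P2] Q1=[P3] Q2=[]
t=22-23: P4@Q0 runs 1, rem=2, I/O yield, promote→Q0. Q0=[P2,P4] Q1=[P3] Q2=[]
t=23-24: P2@Q0 runs 1, rem=5, I/O yield, promote→Q0. Q0=[P4,P2] Q1=[P3] Q2=[]
t=24-25: P4@Q0 runs 1, rem=1, I/O yield, promote→Q0. Q0=[P2,P4] Q1=[P3] Q2=[]
t=25-26: P2@Q0 runs 1, rem=4, I/O yield, promote→Q0. Q0=[P4,P2] Q1=[P3] Q2=[]
t=26-27: P4@Q0 runs 1, rem=0, completes. Q0=[P2] Q1=[P3] Q2=[]
t=27-28: P2@Q0 runs 1, rem=3, I/O yield, promote→Q0. Q0=[P2] Q1=[P3] Q2=[]
t=28-29: P2@Q0 runs 1, rem=2, I/O yield, promote→Q0. Q0=[P2] Q1=[P3] Q2=[]
t=29-30: P2@Q0 runs 1, rem=1, I/O yield, promote→Q0. Q0=[P2] Q1=[P3] Q2=[]
t=30-31: P2@Q0 runs 1, rem=0, completes. Q0=[] Q1=[P3] Q2=[]
t=31-37: P3@Q1 runs 6, rem=0, completes. Q0=[] Q1=[] Q2=[]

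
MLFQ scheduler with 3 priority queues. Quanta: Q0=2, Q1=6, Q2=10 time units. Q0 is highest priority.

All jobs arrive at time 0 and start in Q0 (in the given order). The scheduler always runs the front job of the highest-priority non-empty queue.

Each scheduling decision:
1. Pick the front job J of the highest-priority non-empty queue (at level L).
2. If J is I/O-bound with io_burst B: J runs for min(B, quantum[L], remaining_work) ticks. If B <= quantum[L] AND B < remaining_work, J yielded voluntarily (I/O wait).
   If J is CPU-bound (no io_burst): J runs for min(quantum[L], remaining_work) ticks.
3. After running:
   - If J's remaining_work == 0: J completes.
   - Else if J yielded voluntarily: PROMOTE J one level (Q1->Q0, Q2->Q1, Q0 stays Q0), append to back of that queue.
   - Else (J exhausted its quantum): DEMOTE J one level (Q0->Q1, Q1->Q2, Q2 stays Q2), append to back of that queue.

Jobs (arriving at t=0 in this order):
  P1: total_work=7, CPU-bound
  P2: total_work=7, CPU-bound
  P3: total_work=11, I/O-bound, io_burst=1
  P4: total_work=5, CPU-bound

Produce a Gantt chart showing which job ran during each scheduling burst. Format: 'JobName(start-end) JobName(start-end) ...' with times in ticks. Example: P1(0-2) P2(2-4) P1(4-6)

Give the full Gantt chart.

Answer: P1(0-2) P2(2-4) P3(4-5) P4(5-7) P3(7-8) P3(8-9) P3(9-10) P3(10-11) P3(11-12) P3(12-13) P3(13-14) P3(14-15) P3(15-16) P3(16-17) P1(17-22) P2(22-27) P4(27-30)

Derivation:
t=0-2: P1@Q0 runs 2, rem=5, quantum used, demote→Q1. Q0=[P2,P3,P4] Q1=[P1] Q2=[]
t=2-4: P2@Q0 runs 2, rem=5, quantum used, demote→Q1. Q0=[P3,P4] Q1=[P1,P2] Q2=[]
t=4-5: P3@Q0 runs 1, rem=10, I/O yield, promote→Q0. Q0=[P4,P3] Q1=[P1,P2] Q2=[]
t=5-7: P4@Q0 runs 2, rem=3, quantum used, demote→Q1. Q0=[P3] Q1=[P1,P2,P4] Q2=[]
t=7-8: P3@Q0 runs 1, rem=9, I/O yield, promote→Q0. Q0=[P3] Q1=[P1,P2,P4] Q2=[]
t=8-9: P3@Q0 runs 1, rem=8, I/O yield, promote→Q0. Q0=[P3] Q1=[P1,P2,P4] Q2=[]
t=9-10: P3@Q0 runs 1, rem=7, I/O yield, promote→Q0. Q0=[P3] Q1=[P1,P2,P4] Q2=[]
t=10-11: P3@Q0 runs 1, rem=6, I/O yield, promote→Q0. Q0=[P3] Q1=[P1,P2,P4] Q2=[]
t=11-12: P3@Q0 runs 1, rem=5, I/O yield, promote→Q0. Q0=[P3] Q1=[P1,P2,P4] Q2=[]
t=12-13: P3@Q0 runs 1, rem=4, I/O yield, promote→Q0. Q0=[P3] Q1=[P1,P2,P4] Q2=[]
t=13-14: P3@Q0 runs 1, rem=3, I/O yield, promote→Q0. Q0=[P3] Q1=[P1,P2,P4] Q2=[]
t=14-15: P3@Q0 runs 1, rem=2, I/O yield, promote→Q0. Q0=[P3] Q1=[P1,P2,P4] Q2=[]
t=15-16: P3@Q0 runs 1, rem=1, I/O yield, promote→Q0. Q0=[P3] Q1=[P1,P2,P4] Q2=[]
t=16-17: P3@Q0 runs 1, rem=0, completes. Q0=[] Q1=[P1,P2,P4] Q2=[]
t=17-22: P1@Q1 runs 5, rem=0, completes. Q0=[] Q1=[P2,P4] Q2=[]
t=22-27: P2@Q1 runs 5, rem=0, completes. Q0=[] Q1=[P4] Q2=[]
t=27-30: P4@Q1 runs 3, rem=0, completes. Q0=[] Q1=[] Q2=[]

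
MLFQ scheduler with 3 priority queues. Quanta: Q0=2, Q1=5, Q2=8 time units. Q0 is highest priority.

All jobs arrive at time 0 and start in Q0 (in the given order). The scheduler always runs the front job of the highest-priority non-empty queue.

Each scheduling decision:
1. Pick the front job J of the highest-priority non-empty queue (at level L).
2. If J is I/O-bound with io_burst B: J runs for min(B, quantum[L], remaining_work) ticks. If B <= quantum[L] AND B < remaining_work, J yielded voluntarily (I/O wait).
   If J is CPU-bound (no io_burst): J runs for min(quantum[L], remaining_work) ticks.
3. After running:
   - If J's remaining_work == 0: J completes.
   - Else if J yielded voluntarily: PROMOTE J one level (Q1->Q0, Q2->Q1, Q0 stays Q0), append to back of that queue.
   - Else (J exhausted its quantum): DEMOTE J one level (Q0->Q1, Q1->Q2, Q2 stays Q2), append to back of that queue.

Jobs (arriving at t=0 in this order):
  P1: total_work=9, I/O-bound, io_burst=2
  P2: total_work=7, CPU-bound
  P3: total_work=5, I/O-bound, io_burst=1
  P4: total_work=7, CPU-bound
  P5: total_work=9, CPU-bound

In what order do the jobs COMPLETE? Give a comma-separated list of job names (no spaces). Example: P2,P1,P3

t=0-2: P1@Q0 runs 2, rem=7, I/O yield, promote→Q0. Q0=[P2,P3,P4,P5,P1] Q1=[] Q2=[]
t=2-4: P2@Q0 runs 2, rem=5, quantum used, demote→Q1. Q0=[P3,P4,P5,P1] Q1=[P2] Q2=[]
t=4-5: P3@Q0 runs 1, rem=4, I/O yield, promote→Q0. Q0=[P4,P5,P1,P3] Q1=[P2] Q2=[]
t=5-7: P4@Q0 runs 2, rem=5, quantum used, demote→Q1. Q0=[P5,P1,P3] Q1=[P2,P4] Q2=[]
t=7-9: P5@Q0 runs 2, rem=7, quantum used, demote→Q1. Q0=[P1,P3] Q1=[P2,P4,P5] Q2=[]
t=9-11: P1@Q0 runs 2, rem=5, I/O yield, promote→Q0. Q0=[P3,P1] Q1=[P2,P4,P5] Q2=[]
t=11-12: P3@Q0 runs 1, rem=3, I/O yield, promote→Q0. Q0=[P1,P3] Q1=[P2,P4,P5] Q2=[]
t=12-14: P1@Q0 runs 2, rem=3, I/O yield, promote→Q0. Q0=[P3,P1] Q1=[P2,P4,P5] Q2=[]
t=14-15: P3@Q0 runs 1, rem=2, I/O yield, promote→Q0. Q0=[P1,P3] Q1=[P2,P4,P5] Q2=[]
t=15-17: P1@Q0 runs 2, rem=1, I/O yield, promote→Q0. Q0=[P3,P1] Q1=[P2,P4,P5] Q2=[]
t=17-18: P3@Q0 runs 1, rem=1, I/O yield, promote→Q0. Q0=[P1,P3] Q1=[P2,P4,P5] Q2=[]
t=18-19: P1@Q0 runs 1, rem=0, completes. Q0=[P3] Q1=[P2,P4,P5] Q2=[]
t=19-20: P3@Q0 runs 1, rem=0, completes. Q0=[] Q1=[P2,P4,P5] Q2=[]
t=20-25: P2@Q1 runs 5, rem=0, completes. Q0=[] Q1=[P4,P5] Q2=[]
t=25-30: P4@Q1 runs 5, rem=0, completes. Q0=[] Q1=[P5] Q2=[]
t=30-35: P5@Q1 runs 5, rem=2, quantum used, demote→Q2. Q0=[] Q1=[] Q2=[P5]
t=35-37: P5@Q2 runs 2, rem=0, completes. Q0=[] Q1=[] Q2=[]

Answer: P1,P3,P2,P4,P5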